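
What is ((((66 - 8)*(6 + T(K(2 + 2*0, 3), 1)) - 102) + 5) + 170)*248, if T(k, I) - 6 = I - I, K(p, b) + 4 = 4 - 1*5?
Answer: 190712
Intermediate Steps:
K(p, b) = -5 (K(p, b) = -4 + (4 - 1*5) = -4 + (4 - 5) = -4 - 1 = -5)
T(k, I) = 6 (T(k, I) = 6 + (I - I) = 6 + 0 = 6)
((((66 - 8)*(6 + T(K(2 + 2*0, 3), 1)) - 102) + 5) + 170)*248 = ((((66 - 8)*(6 + 6) - 102) + 5) + 170)*248 = (((58*12 - 102) + 5) + 170)*248 = (((696 - 102) + 5) + 170)*248 = ((594 + 5) + 170)*248 = (599 + 170)*248 = 769*248 = 190712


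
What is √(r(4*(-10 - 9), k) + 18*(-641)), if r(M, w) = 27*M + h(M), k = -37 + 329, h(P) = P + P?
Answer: I*√13742 ≈ 117.23*I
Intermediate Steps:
h(P) = 2*P
k = 292
r(M, w) = 29*M (r(M, w) = 27*M + 2*M = 29*M)
√(r(4*(-10 - 9), k) + 18*(-641)) = √(29*(4*(-10 - 9)) + 18*(-641)) = √(29*(4*(-19)) - 11538) = √(29*(-76) - 11538) = √(-2204 - 11538) = √(-13742) = I*√13742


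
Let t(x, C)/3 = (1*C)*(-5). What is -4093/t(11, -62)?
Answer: -4093/930 ≈ -4.4011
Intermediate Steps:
t(x, C) = -15*C (t(x, C) = 3*((1*C)*(-5)) = 3*(C*(-5)) = 3*(-5*C) = -15*C)
-4093/t(11, -62) = -4093/((-15*(-62))) = -4093/930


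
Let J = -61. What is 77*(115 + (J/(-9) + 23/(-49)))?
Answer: 588467/63 ≈ 9340.8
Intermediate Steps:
77*(115 + (J/(-9) + 23/(-49))) = 77*(115 + (-61/(-9) + 23/(-49))) = 77*(115 + (-61*(-⅑) + 23*(-1/49))) = 77*(115 + (61/9 - 23/49)) = 77*(115 + 2782/441) = 77*(53497/441) = 588467/63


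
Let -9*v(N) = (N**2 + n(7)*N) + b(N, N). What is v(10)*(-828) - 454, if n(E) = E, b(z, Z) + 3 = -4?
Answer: 14542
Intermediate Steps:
b(z, Z) = -7 (b(z, Z) = -3 - 4 = -7)
v(N) = 7/9 - 7*N/9 - N**2/9 (v(N) = -((N**2 + 7*N) - 7)/9 = -(-7 + N**2 + 7*N)/9 = 7/9 - 7*N/9 - N**2/9)
v(10)*(-828) - 454 = (7/9 - 7/9*10 - 1/9*10**2)*(-828) - 454 = (7/9 - 70/9 - 1/9*100)*(-828) - 454 = (7/9 - 70/9 - 100/9)*(-828) - 454 = -163/9*(-828) - 454 = 14996 - 454 = 14542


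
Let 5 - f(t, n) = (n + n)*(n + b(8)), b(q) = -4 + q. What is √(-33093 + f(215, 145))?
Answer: I*√76298 ≈ 276.22*I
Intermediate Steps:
f(t, n) = 5 - 2*n*(4 + n) (f(t, n) = 5 - (n + n)*(n + (-4 + 8)) = 5 - 2*n*(n + 4) = 5 - 2*n*(4 + n))
√(-33093 + f(215, 145)) = √(-33093 + (5 - 8*145 - 2*145²)) = √(-33093 + (5 - 1160 - 2*21025)) = √(-33093 + (5 - 1160 - 42050)) = √(-33093 - 43205) = √(-76298) = I*√76298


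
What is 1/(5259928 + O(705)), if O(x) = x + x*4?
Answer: 1/5263453 ≈ 1.8999e-7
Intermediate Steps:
O(x) = 5*x (O(x) = x + 4*x = 5*x)
1/(5259928 + O(705)) = 1/(5259928 + 5*705) = 1/(5259928 + 3525) = 1/5263453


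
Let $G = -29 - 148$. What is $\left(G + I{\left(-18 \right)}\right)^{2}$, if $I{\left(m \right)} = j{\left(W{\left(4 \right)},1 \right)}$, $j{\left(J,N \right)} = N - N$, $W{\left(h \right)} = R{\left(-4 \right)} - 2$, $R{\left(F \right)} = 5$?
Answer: $31329$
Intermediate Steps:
$W{\left(h \right)} = 3$ ($W{\left(h \right)} = 5 - 2 = 3$)
$G = -177$ ($G = -29 - 148 = -177$)
$j{\left(J,N \right)} = 0$
$I{\left(m \right)} = 0$
$\left(G + I{\left(-18 \right)}\right)^{2} = \left(-177 + 0\right)^{2} = \left(-177\right)^{2} = 31329$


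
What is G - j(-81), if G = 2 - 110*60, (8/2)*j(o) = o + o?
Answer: -13115/2 ≈ -6557.5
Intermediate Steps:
j(o) = o/2 (j(o) = (o + o)/4 = (2*o)/4 = o/2)
G = -6598 (G = 2 - 6600 = -6598)
G - j(-81) = -6598 - (-81)/2 = -6598 - 1*(-81/2) = -6598 + 81/2 = -13115/2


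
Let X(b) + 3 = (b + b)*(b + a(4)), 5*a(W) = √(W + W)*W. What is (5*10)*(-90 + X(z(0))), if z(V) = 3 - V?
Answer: -3750 + 480*√2 ≈ -3071.2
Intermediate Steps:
a(W) = √2*W^(3/2)/5 (a(W) = (√(W + W)*W)/5 = (√(2*W)*W)/5 = ((√2*√W)*W)/5 = (√2*W^(3/2))/5 = √2*W^(3/2)/5)
X(b) = -3 + 2*b*(b + 8*√2/5) (X(b) = -3 + (b + b)*(b + √2*4^(3/2)/5) = -3 + (2*b)*(b + (⅕)*√2*8) = -3 + (2*b)*(b + 8*√2/5) = -3 + 2*b*(b + 8*√2/5))
(5*10)*(-90 + X(z(0))) = (5*10)*(-90 + (-3 + 2*(3 - 1*0)² + 16*(3 - 1*0)*√2/5)) = 50*(-90 + (-3 + 2*(3 + 0)² + 16*(3 + 0)*√2/5)) = 50*(-90 + (-3 + 2*3² + (16/5)*3*√2)) = 50*(-90 + (-3 + 2*9 + 48*√2/5)) = 50*(-90 + (-3 + 18 + 48*√2/5)) = 50*(-90 + (15 + 48*√2/5)) = 50*(-75 + 48*√2/5) = -3750 + 480*√2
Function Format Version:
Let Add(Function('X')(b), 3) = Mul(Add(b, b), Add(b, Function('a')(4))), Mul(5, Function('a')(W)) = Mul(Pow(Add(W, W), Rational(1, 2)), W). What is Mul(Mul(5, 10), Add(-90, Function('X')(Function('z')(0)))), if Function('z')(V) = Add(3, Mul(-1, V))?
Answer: Add(-3750, Mul(480, Pow(2, Rational(1, 2)))) ≈ -3071.2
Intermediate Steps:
Function('a')(W) = Mul(Rational(1, 5), Pow(2, Rational(1, 2)), Pow(W, Rational(3, 2))) (Function('a')(W) = Mul(Rational(1, 5), Mul(Pow(Add(W, W), Rational(1, 2)), W)) = Mul(Rational(1, 5), Mul(Pow(Mul(2, W), Rational(1, 2)), W)) = Mul(Rational(1, 5), Mul(Mul(Pow(2, Rational(1, 2)), Pow(W, Rational(1, 2))), W)) = Mul(Rational(1, 5), Mul(Pow(2, Rational(1, 2)), Pow(W, Rational(3, 2)))) = Mul(Rational(1, 5), Pow(2, Rational(1, 2)), Pow(W, Rational(3, 2))))
Function('X')(b) = Add(-3, Mul(2, b, Add(b, Mul(Rational(8, 5), Pow(2, Rational(1, 2)))))) (Function('X')(b) = Add(-3, Mul(Add(b, b), Add(b, Mul(Rational(1, 5), Pow(2, Rational(1, 2)), Pow(4, Rational(3, 2)))))) = Add(-3, Mul(Mul(2, b), Add(b, Mul(Rational(1, 5), Pow(2, Rational(1, 2)), 8)))) = Add(-3, Mul(Mul(2, b), Add(b, Mul(Rational(8, 5), Pow(2, Rational(1, 2)))))) = Add(-3, Mul(2, b, Add(b, Mul(Rational(8, 5), Pow(2, Rational(1, 2)))))))
Mul(Mul(5, 10), Add(-90, Function('X')(Function('z')(0)))) = Mul(Mul(5, 10), Add(-90, Add(-3, Mul(2, Pow(Add(3, Mul(-1, 0)), 2)), Mul(Rational(16, 5), Add(3, Mul(-1, 0)), Pow(2, Rational(1, 2)))))) = Mul(50, Add(-90, Add(-3, Mul(2, Pow(Add(3, 0), 2)), Mul(Rational(16, 5), Add(3, 0), Pow(2, Rational(1, 2)))))) = Mul(50, Add(-90, Add(-3, Mul(2, Pow(3, 2)), Mul(Rational(16, 5), 3, Pow(2, Rational(1, 2)))))) = Mul(50, Add(-90, Add(-3, Mul(2, 9), Mul(Rational(48, 5), Pow(2, Rational(1, 2)))))) = Mul(50, Add(-90, Add(-3, 18, Mul(Rational(48, 5), Pow(2, Rational(1, 2)))))) = Mul(50, Add(-90, Add(15, Mul(Rational(48, 5), Pow(2, Rational(1, 2)))))) = Mul(50, Add(-75, Mul(Rational(48, 5), Pow(2, Rational(1, 2))))) = Add(-3750, Mul(480, Pow(2, Rational(1, 2))))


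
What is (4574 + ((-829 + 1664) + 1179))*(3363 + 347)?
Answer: 24441480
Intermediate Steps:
(4574 + ((-829 + 1664) + 1179))*(3363 + 347) = (4574 + (835 + 1179))*3710 = (4574 + 2014)*3710 = 6588*3710 = 24441480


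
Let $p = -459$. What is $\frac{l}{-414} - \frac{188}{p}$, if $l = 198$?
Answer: $- \frac{725}{10557} \approx -0.068675$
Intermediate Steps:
$\frac{l}{-414} - \frac{188}{p} = \frac{198}{-414} - \frac{188}{-459} = 198 \left(- \frac{1}{414}\right) - - \frac{188}{459} = - \frac{11}{23} + \frac{188}{459} = - \frac{725}{10557}$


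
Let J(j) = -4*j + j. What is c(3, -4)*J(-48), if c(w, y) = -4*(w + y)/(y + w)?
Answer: -576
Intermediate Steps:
c(w, y) = -4 (c(w, y) = -4/((w + y)/(w + y)) = -4/1 = -4*1 = -4)
J(j) = -3*j
c(3, -4)*J(-48) = -(-12)*(-48) = -4*144 = -576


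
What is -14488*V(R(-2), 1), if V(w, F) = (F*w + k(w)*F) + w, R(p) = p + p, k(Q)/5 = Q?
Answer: 405664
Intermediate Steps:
k(Q) = 5*Q
R(p) = 2*p
V(w, F) = w + 6*F*w (V(w, F) = (F*w + (5*w)*F) + w = (F*w + 5*F*w) + w = 6*F*w + w = w + 6*F*w)
-14488*V(R(-2), 1) = -14488*2*(-2)*(1 + 6*1) = -(-57952)*(1 + 6) = -(-57952)*7 = -14488*(-28) = 405664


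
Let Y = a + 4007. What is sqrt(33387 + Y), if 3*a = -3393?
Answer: sqrt(36263) ≈ 190.43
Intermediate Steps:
a = -1131 (a = (1/3)*(-3393) = -1131)
Y = 2876 (Y = -1131 + 4007 = 2876)
sqrt(33387 + Y) = sqrt(33387 + 2876) = sqrt(36263)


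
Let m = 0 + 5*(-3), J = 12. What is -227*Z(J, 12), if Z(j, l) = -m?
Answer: -3405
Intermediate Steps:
m = -15 (m = 0 - 15 = -15)
Z(j, l) = 15 (Z(j, l) = -1*(-15) = 15)
-227*Z(J, 12) = -227*15 = -3405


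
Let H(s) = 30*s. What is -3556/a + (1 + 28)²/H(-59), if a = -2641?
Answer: 4073039/4674570 ≈ 0.87132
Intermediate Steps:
-3556/a + (1 + 28)²/H(-59) = -3556/(-2641) + (1 + 28)²/((30*(-59))) = -3556*(-1/2641) + 29²/(-1770) = 3556/2641 + 841*(-1/1770) = 3556/2641 - 841/1770 = 4073039/4674570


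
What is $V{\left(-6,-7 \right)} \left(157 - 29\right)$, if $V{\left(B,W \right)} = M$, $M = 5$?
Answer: $640$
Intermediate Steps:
$V{\left(B,W \right)} = 5$
$V{\left(-6,-7 \right)} \left(157 - 29\right) = 5 \left(157 - 29\right) = 5 \cdot 128 = 640$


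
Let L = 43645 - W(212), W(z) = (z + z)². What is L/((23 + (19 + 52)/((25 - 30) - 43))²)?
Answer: -313645824/1067089 ≈ -293.93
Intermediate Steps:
W(z) = 4*z² (W(z) = (2*z)² = 4*z²)
L = -136131 (L = 43645 - 4*212² = 43645 - 4*44944 = 43645 - 1*179776 = 43645 - 179776 = -136131)
L/((23 + (19 + 52)/((25 - 30) - 43))²) = -136131/(23 + (19 + 52)/((25 - 30) - 43))² = -136131/(23 + 71/(-5 - 43))² = -136131/(23 + 71/(-48))² = -136131/(23 + 71*(-1/48))² = -136131/(23 - 71/48)² = -136131/((1033/48)²) = -136131/1067089/2304 = -136131*2304/1067089 = -313645824/1067089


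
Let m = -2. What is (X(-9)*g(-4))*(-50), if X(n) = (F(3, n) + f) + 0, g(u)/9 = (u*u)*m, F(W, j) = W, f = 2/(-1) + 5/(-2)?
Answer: -21600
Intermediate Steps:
f = -9/2 (f = 2*(-1) + 5*(-1/2) = -2 - 5/2 = -9/2 ≈ -4.5000)
g(u) = -18*u**2 (g(u) = 9*((u*u)*(-2)) = 9*(u**2*(-2)) = 9*(-2*u**2) = -18*u**2)
X(n) = -3/2 (X(n) = (3 - 9/2) + 0 = -3/2 + 0 = -3/2)
(X(-9)*g(-4))*(-50) = -(-27)*(-4)**2*(-50) = -(-27)*16*(-50) = -3/2*(-288)*(-50) = 432*(-50) = -21600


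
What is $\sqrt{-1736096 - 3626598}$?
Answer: $i \sqrt{5362694} \approx 2315.8 i$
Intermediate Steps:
$\sqrt{-1736096 - 3626598} = \sqrt{-5362694} = i \sqrt{5362694}$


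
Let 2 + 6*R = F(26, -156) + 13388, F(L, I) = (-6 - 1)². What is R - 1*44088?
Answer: -251093/6 ≈ -41849.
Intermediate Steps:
F(L, I) = 49 (F(L, I) = (-7)² = 49)
R = 13435/6 (R = -⅓ + (49 + 13388)/6 = -⅓ + (⅙)*13437 = -⅓ + 4479/2 = 13435/6 ≈ 2239.2)
R - 1*44088 = 13435/6 - 1*44088 = 13435/6 - 44088 = -251093/6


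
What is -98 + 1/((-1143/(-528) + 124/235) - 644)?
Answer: -2599440498/26524481 ≈ -98.002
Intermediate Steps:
-98 + 1/((-1143/(-528) + 124/235) - 644) = -98 + 1/((-1143*(-1/528) + 124*(1/235)) - 644) = -98 + 1/((381/176 + 124/235) - 644) = -98 + 1/(111359/41360 - 644) = -98 + 1/(-26524481/41360) = -98 - 41360/26524481 = -2599440498/26524481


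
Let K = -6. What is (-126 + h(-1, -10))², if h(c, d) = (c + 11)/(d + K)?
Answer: 1026169/64 ≈ 16034.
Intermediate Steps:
h(c, d) = (11 + c)/(-6 + d) (h(c, d) = (c + 11)/(d - 6) = (11 + c)/(-6 + d))
(-126 + h(-1, -10))² = (-126 + (11 - 1)/(-6 - 10))² = (-126 + 10/(-16))² = (-126 - 1/16*10)² = (-126 - 5/8)² = (-1013/8)² = 1026169/64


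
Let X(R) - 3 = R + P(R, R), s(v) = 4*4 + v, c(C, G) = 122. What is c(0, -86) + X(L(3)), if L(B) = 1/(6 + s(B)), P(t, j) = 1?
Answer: 3151/25 ≈ 126.04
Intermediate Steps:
s(v) = 16 + v
L(B) = 1/(22 + B) (L(B) = 1/(6 + (16 + B)) = 1/(22 + B))
X(R) = 4 + R (X(R) = 3 + (R + 1) = 3 + (1 + R) = 4 + R)
c(0, -86) + X(L(3)) = 122 + (4 + 1/(22 + 3)) = 122 + (4 + 1/25) = 122 + 101/25 = 3151/25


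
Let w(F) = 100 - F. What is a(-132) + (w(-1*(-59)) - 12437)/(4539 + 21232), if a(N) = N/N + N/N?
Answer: 39146/25771 ≈ 1.5190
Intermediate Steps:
a(N) = 2 (a(N) = 1 + 1 = 2)
a(-132) + (w(-1*(-59)) - 12437)/(4539 + 21232) = 2 + ((100 - (-1)*(-59)) - 12437)/(4539 + 21232) = 2 + ((100 - 1*59) - 12437)/25771 = 2 + ((100 - 59) - 12437)*(1/25771) = 2 + (41 - 12437)*(1/25771) = 2 - 12396*1/25771 = 2 - 12396/25771 = 39146/25771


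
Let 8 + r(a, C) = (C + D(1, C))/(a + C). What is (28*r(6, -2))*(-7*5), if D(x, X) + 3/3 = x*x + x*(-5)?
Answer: 9555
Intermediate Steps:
D(x, X) = -1 + x² - 5*x (D(x, X) = -1 + (x*x + x*(-5)) = -1 + (x² - 5*x) = -1 + x² - 5*x)
r(a, C) = -8 + (-5 + C)/(C + a) (r(a, C) = -8 + (C + (-1 + 1² - 5*1))/(a + C) = -8 + (C + (-1 + 1 - 5))/(C + a) = -8 + (C - 5)/(C + a) = -8 + (-5 + C)/(C + a))
(28*r(6, -2))*(-7*5) = (28*((-5 - 8*6 - 7*(-2))/(-2 + 6)))*(-7*5) = (28*((-5 - 48 + 14)/4))*(-35) = (28*((¼)*(-39)))*(-35) = (28*(-39/4))*(-35) = -273*(-35) = 9555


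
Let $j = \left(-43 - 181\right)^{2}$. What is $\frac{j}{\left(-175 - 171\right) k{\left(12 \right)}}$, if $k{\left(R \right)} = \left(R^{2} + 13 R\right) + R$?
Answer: $- \frac{3136}{6747} \approx -0.4648$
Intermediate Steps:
$k{\left(R \right)} = R^{2} + 14 R$
$j = 50176$ ($j = \left(-224\right)^{2} = 50176$)
$\frac{j}{\left(-175 - 171\right) k{\left(12 \right)}} = \frac{50176}{\left(-175 - 171\right) 12 \left(14 + 12\right)} = \frac{50176}{\left(-346\right) 12 \cdot 26} = \frac{50176}{\left(-346\right) 312} = \frac{50176}{-107952} = 50176 \left(- \frac{1}{107952}\right) = - \frac{3136}{6747}$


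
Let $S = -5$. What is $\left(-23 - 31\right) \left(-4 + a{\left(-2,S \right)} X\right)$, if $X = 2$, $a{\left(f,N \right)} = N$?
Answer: $756$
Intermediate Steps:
$\left(-23 - 31\right) \left(-4 + a{\left(-2,S \right)} X\right) = \left(-23 - 31\right) \left(-4 - 10\right) = - 54 \left(-4 - 10\right) = \left(-54\right) \left(-14\right) = 756$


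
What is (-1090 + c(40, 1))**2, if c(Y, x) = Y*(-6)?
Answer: 1768900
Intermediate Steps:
c(Y, x) = -6*Y
(-1090 + c(40, 1))**2 = (-1090 - 6*40)**2 = (-1090 - 240)**2 = (-1330)**2 = 1768900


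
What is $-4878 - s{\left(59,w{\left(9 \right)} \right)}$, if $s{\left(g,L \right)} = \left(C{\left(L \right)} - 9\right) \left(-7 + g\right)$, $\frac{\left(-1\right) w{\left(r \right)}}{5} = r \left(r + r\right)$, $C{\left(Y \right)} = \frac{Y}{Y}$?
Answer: $-4462$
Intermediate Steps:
$C{\left(Y \right)} = 1$
$w{\left(r \right)} = - 10 r^{2}$ ($w{\left(r \right)} = - 5 r \left(r + r\right) = - 5 r 2 r = - 5 \cdot 2 r^{2} = - 10 r^{2}$)
$s{\left(g,L \right)} = 56 - 8 g$ ($s{\left(g,L \right)} = \left(1 - 9\right) \left(-7 + g\right) = - 8 \left(-7 + g\right) = 56 - 8 g$)
$-4878 - s{\left(59,w{\left(9 \right)} \right)} = -4878 - \left(56 - 472\right) = -4878 - -416 = -4878 + 416 = -4462$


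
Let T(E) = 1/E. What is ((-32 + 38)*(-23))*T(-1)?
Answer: 138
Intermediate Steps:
((-32 + 38)*(-23))*T(-1) = ((-32 + 38)*(-23))/(-1) = (6*(-23))*(-1) = -138*(-1) = 138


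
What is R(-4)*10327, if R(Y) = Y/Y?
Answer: 10327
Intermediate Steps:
R(Y) = 1
R(-4)*10327 = 1*10327 = 10327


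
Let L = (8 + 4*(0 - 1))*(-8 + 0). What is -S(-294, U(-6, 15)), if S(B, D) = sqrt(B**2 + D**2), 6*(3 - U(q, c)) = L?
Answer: -sqrt(778549)/3 ≈ -294.12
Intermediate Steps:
L = -32 (L = (8 + 4*(-1))*(-8) = (8 - 4)*(-8) = 4*(-8) = -32)
U(q, c) = 25/3 (U(q, c) = 3 - 1/6*(-32) = 3 + 16/3 = 25/3)
-S(-294, U(-6, 15)) = -sqrt((-294)**2 + (25/3)**2) = -sqrt(86436 + 625/9) = -sqrt(778549/9) = -sqrt(778549)/3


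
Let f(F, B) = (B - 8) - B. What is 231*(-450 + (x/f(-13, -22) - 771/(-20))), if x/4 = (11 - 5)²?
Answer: -1984059/20 ≈ -99203.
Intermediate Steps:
f(F, B) = -8 (f(F, B) = (-8 + B) - B = -8)
x = 144 (x = 4*(11 - 5)² = 4*6² = 4*36 = 144)
231*(-450 + (x/f(-13, -22) - 771/(-20))) = 231*(-450 + (144/(-8) - 771/(-20))) = 231*(-450 + (144*(-⅛) - 771*(-1/20))) = 231*(-450 + (-18 + 771/20)) = 231*(-450 + 411/20) = 231*(-8589/20) = -1984059/20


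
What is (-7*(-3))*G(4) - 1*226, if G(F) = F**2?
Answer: 110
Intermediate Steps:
(-7*(-3))*G(4) - 1*226 = -7*(-3)*4**2 - 1*226 = 21*16 - 226 = 336 - 226 = 110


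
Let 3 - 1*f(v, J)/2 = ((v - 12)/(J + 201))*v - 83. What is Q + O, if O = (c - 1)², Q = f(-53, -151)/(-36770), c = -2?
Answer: 1654479/183850 ≈ 8.9991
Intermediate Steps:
f(v, J) = 172 - 2*v*(-12 + v)/(201 + J) (f(v, J) = 6 - 2*(((v - 12)/(J + 201))*v - 83) = 6 - 2*(((-12 + v)/(201 + J))*v - 83) = 6 - 2*(v*(-12 + v)/(201 + J) - 83) = 6 - 2*(-83 + v*(-12 + v)/(201 + J)) = 6 + (166 - 2*v*(-12 + v)/(201 + J)) = 172 - 2*v*(-12 + v)/(201 + J))
Q = -171/183850 (Q = (2*(17286 - 1*(-53)² + 12*(-53) + 86*(-151))/(201 - 151))/(-36770) = (2*(17286 - 1*2809 - 636 - 12986)/50)*(-1/36770) = (2*(1/50)*(17286 - 2809 - 636 - 12986))*(-1/36770) = (2*(1/50)*855)*(-1/36770) = (171/5)*(-1/36770) = -171/183850 ≈ -0.00093011)
O = 9 (O = (-2 - 1)² = (-3)² = 9)
Q + O = -171/183850 + 9 = 1654479/183850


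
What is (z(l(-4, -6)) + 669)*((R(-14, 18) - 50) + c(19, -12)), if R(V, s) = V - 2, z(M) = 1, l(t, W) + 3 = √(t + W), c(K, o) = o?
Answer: -52260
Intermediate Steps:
l(t, W) = -3 + √(W + t) (l(t, W) = -3 + √(t + W) = -3 + √(W + t))
R(V, s) = -2 + V
(z(l(-4, -6)) + 669)*((R(-14, 18) - 50) + c(19, -12)) = (1 + 669)*(((-2 - 14) - 50) - 12) = 670*((-16 - 50) - 12) = 670*(-66 - 12) = 670*(-78) = -52260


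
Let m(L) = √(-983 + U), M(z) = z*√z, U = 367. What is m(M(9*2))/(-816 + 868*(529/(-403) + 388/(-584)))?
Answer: -949*I*√154/1201467 ≈ -0.009802*I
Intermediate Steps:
M(z) = z^(3/2)
m(L) = 2*I*√154 (m(L) = √(-983 + 367) = √(-616) = 2*I*√154)
m(M(9*2))/(-816 + 868*(529/(-403) + 388/(-584))) = (2*I*√154)/(-816 + 868*(529/(-403) + 388/(-584))) = (2*I*√154)/(-816 + 868*(529*(-1/403) + 388*(-1/584))) = (2*I*√154)/(-816 + 868*(-529/403 - 97/146)) = (2*I*√154)/(-816 + 868*(-116325/58838)) = (2*I*√154)/(-816 - 1628550/949) = (2*I*√154)/(-2402934/949) = (2*I*√154)*(-949/2402934) = -949*I*√154/1201467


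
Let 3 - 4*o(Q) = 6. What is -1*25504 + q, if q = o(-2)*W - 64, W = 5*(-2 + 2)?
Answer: -25568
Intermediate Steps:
W = 0 (W = 5*0 = 0)
o(Q) = -3/4 (o(Q) = 3/4 - 1/4*6 = 3/4 - 3/2 = -3/4)
q = -64 (q = -3/4*0 - 64 = 0 - 64 = -64)
-1*25504 + q = -1*25504 - 64 = -25504 - 64 = -25568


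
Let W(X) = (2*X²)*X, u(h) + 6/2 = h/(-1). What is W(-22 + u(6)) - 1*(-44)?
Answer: -59538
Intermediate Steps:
u(h) = -3 - h (u(h) = -3 + h/(-1) = -3 + h*(-1) = -3 - h)
W(X) = 2*X³
W(-22 + u(6)) - 1*(-44) = 2*(-22 + (-3 - 1*6))³ - 1*(-44) = 2*(-22 + (-3 - 6))³ + 44 = 2*(-22 - 9)³ + 44 = 2*(-31)³ + 44 = 2*(-29791) + 44 = -59582 + 44 = -59538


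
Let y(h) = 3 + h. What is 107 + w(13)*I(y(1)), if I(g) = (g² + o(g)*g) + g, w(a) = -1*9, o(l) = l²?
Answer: -649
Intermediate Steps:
w(a) = -9
I(g) = g + g² + g³ (I(g) = (g² + g²*g) + g = (g² + g³) + g = g + g² + g³)
107 + w(13)*I(y(1)) = 107 - 9*(3 + 1)*(1 + (3 + 1) + (3 + 1)²) = 107 - 36*(1 + 4 + 4²) = 107 - 36*(1 + 4 + 16) = 107 - 36*21 = 107 - 9*84 = 107 - 756 = -649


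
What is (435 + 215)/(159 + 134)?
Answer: 650/293 ≈ 2.2184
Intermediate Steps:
(435 + 215)/(159 + 134) = 650/293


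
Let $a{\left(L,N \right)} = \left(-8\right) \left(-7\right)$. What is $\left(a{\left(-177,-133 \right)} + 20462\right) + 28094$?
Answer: $48612$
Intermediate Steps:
$a{\left(L,N \right)} = 56$
$\left(a{\left(-177,-133 \right)} + 20462\right) + 28094 = \left(56 + 20462\right) + 28094 = 20518 + 28094 = 48612$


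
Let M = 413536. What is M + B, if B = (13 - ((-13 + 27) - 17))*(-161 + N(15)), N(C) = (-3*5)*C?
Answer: 407360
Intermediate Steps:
N(C) = -15*C
B = -6176 (B = (13 - ((-13 + 27) - 17))*(-161 - 15*15) = (13 - (14 - 17))*(-161 - 225) = (13 - 1*(-3))*(-386) = (13 + 3)*(-386) = 16*(-386) = -6176)
M + B = 413536 - 6176 = 407360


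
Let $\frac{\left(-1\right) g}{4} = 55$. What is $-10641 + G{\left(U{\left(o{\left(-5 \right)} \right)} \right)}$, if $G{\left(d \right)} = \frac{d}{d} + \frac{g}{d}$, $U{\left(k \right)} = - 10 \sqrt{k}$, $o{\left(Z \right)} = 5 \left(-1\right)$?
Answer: $-10640 - \frac{22 i \sqrt{5}}{5} \approx -10640.0 - 9.8387 i$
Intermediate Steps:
$g = -220$ ($g = \left(-4\right) 55 = -220$)
$o{\left(Z \right)} = -5$
$G{\left(d \right)} = 1 - \frac{220}{d}$ ($G{\left(d \right)} = \frac{d}{d} - \frac{220}{d} = 1 - \frac{220}{d}$)
$-10641 + G{\left(U{\left(o{\left(-5 \right)} \right)} \right)} = -10641 + \frac{-220 - 10 \sqrt{-5}}{\left(-10\right) \sqrt{-5}} = -10641 + \frac{-220 - 10 i \sqrt{5}}{\left(-10\right) i \sqrt{5}} = -10641 + \frac{i \sqrt{5}}{50} \left(-220 - 10 i \sqrt{5}\right) = -10641 + \frac{i \sqrt{5} \left(-220 - 10 i \sqrt{5}\right)}{50}$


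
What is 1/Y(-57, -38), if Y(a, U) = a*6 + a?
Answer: -1/399 ≈ -0.0025063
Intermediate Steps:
Y(a, U) = 7*a (Y(a, U) = 6*a + a = 7*a)
1/Y(-57, -38) = 1/(7*(-57)) = 1/(-399) = -1/399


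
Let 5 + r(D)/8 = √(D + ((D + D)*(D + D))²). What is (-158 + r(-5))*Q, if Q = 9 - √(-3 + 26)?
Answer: -2*(9 - √23)*(99 - 4*√9995) ≈ 2530.1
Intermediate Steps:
Q = 9 - √23 ≈ 4.2042
r(D) = -40 + 8*√(D + 16*D⁴) (r(D) = -40 + 8*√(D + ((D + D)*(D + D))²) = -40 + 8*√(D + ((2*D)*(2*D))²) = -40 + 8*√(D + (4*D²)²) = -40 + 8*√(D + 16*D⁴))
(-158 + r(-5))*Q = (-158 + (-40 + 8*√(-5 + 16*(-5)⁴)))*(9 - √23) = (-158 + (-40 + 8*√(-5 + 16*625)))*(9 - √23) = (-158 + (-40 + 8*√(-5 + 10000)))*(9 - √23) = (-158 + (-40 + 8*√9995))*(9 - √23) = (-198 + 8*√9995)*(9 - √23)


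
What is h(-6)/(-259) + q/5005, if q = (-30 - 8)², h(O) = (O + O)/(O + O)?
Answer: 52713/185185 ≈ 0.28465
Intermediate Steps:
h(O) = 1 (h(O) = (2*O)/((2*O)) = (2*O)*(1/(2*O)) = 1)
q = 1444 (q = (-38)² = 1444)
h(-6)/(-259) + q/5005 = 1/(-259) + 1444/5005 = 1*(-1/259) + 1444*(1/5005) = -1/259 + 1444/5005 = 52713/185185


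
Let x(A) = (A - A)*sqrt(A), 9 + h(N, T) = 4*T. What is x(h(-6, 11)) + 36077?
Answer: 36077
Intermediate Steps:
h(N, T) = -9 + 4*T
x(A) = 0 (x(A) = 0*sqrt(A) = 0)
x(h(-6, 11)) + 36077 = 0 + 36077 = 36077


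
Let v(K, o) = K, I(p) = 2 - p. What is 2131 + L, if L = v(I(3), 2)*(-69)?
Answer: 2200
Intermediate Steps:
L = 69 (L = (2 - 1*3)*(-69) = (2 - 3)*(-69) = -1*(-69) = 69)
2131 + L = 2131 + 69 = 2200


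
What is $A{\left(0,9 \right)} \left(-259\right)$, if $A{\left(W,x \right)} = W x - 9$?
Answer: $2331$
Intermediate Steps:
$A{\left(W,x \right)} = -9 + W x$
$A{\left(0,9 \right)} \left(-259\right) = \left(-9 + 0 \cdot 9\right) \left(-259\right) = \left(-9 + 0\right) \left(-259\right) = \left(-9\right) \left(-259\right) = 2331$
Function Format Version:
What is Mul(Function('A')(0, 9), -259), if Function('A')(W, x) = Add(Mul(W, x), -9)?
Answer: 2331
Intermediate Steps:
Function('A')(W, x) = Add(-9, Mul(W, x))
Mul(Function('A')(0, 9), -259) = Mul(Add(-9, Mul(0, 9)), -259) = Mul(Add(-9, 0), -259) = Mul(-9, -259) = 2331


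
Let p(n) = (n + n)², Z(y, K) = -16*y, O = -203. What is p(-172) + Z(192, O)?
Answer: 115264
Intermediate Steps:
p(n) = 4*n² (p(n) = (2*n)² = 4*n²)
p(-172) + Z(192, O) = 4*(-172)² - 16*192 = 4*29584 - 3072 = 118336 - 3072 = 115264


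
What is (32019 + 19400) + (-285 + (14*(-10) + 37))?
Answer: 51031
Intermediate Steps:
(32019 + 19400) + (-285 + (14*(-10) + 37)) = 51419 + (-285 + (-140 + 37)) = 51419 + (-285 - 103) = 51419 - 388 = 51031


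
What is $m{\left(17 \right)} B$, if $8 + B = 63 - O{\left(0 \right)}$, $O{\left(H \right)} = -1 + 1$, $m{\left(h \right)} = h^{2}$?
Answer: $15895$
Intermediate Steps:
$O{\left(H \right)} = 0$
$B = 55$ ($B = -8 + \left(63 - 0\right) = -8 + \left(63 + 0\right) = -8 + 63 = 55$)
$m{\left(17 \right)} B = 17^{2} \cdot 55 = 289 \cdot 55 = 15895$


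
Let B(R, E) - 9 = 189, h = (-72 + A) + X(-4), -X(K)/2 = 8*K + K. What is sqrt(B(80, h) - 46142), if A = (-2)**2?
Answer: 2*I*sqrt(11486) ≈ 214.35*I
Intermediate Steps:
X(K) = -18*K (X(K) = -2*(8*K + K) = -18*K)
A = 4
h = 4 (h = (-72 + 4) - 18*(-4) = -68 + 72 = 4)
B(R, E) = 198 (B(R, E) = 9 + 189 = 198)
sqrt(B(80, h) - 46142) = sqrt(198 - 46142) = sqrt(-45944) = 2*I*sqrt(11486)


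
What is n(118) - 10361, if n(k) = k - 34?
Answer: -10277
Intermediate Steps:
n(k) = -34 + k
n(118) - 10361 = (-34 + 118) - 10361 = 84 - 10361 = -10277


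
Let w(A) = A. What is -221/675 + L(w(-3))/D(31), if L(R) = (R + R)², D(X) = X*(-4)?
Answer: -12926/20925 ≈ -0.61773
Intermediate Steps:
D(X) = -4*X
L(R) = 4*R² (L(R) = (2*R)² = 4*R²)
-221/675 + L(w(-3))/D(31) = -221/675 + (4*(-3)²)/((-4*31)) = -221*1/675 + (4*9)/(-124) = -221/675 + 36*(-1/124) = -221/675 - 9/31 = -12926/20925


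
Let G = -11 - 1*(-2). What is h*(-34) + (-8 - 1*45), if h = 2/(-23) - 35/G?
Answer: -37729/207 ≈ -182.27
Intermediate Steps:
G = -9 (G = -11 + 2 = -9)
h = 787/207 (h = 2/(-23) - 35/(-9) = 2*(-1/23) - 35*(-⅑) = -2/23 + 35/9 = 787/207 ≈ 3.8019)
h*(-34) + (-8 - 1*45) = (787/207)*(-34) + (-8 - 1*45) = -26758/207 + (-8 - 45) = -26758/207 - 53 = -37729/207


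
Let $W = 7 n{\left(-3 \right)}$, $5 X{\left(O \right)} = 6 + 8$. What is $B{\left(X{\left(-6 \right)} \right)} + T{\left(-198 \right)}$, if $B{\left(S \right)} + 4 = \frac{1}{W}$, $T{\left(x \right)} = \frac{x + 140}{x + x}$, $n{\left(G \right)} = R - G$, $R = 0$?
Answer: $- \frac{5275}{1386} \approx -3.8059$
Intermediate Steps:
$X{\left(O \right)} = \frac{14}{5}$ ($X{\left(O \right)} = \frac{6 + 8}{5} = \frac{1}{5} \cdot 14 = \frac{14}{5}$)
$n{\left(G \right)} = - G$ ($n{\left(G \right)} = 0 - G = - G$)
$T{\left(x \right)} = \frac{140 + x}{2 x}$
$W = 21$ ($W = 7 \left(\left(-1\right) \left(-3\right)\right) = 7 \cdot 3 = 21$)
$B{\left(S \right)} = - \frac{83}{21}$ ($B{\left(S \right)} = -4 + \frac{1}{21} = - \frac{83}{21}$)
$B{\left(X{\left(-6 \right)} \right)} + T{\left(-198 \right)} = - \frac{83}{21} + \frac{140 - 198}{2 \left(-198\right)} = - \frac{83}{21} + \frac{1}{2} \left(- \frac{1}{198}\right) \left(-58\right) = - \frac{83}{21} + \frac{29}{198} = - \frac{5275}{1386}$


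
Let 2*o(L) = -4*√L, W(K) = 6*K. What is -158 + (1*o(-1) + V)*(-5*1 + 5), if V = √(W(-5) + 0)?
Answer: -158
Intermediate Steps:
o(L) = -2*√L (o(L) = (-4*√L)/2 = -2*√L)
V = I*√30 (V = √(6*(-5) + 0) = √(-30 + 0) = √(-30) = I*√30 ≈ 5.4772*I)
-158 + (1*o(-1) + V)*(-5*1 + 5) = -158 + (1*(-2*I) + I*√30)*(-5*1 + 5) = -158 + (1*(-2*I) + I*√30)*(-5 + 5) = -158 + (-2*I + I*√30)*0 = -158 + 0 = -158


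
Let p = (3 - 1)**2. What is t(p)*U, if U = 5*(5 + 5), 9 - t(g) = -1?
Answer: 500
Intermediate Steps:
p = 4 (p = 2**2 = 4)
t(g) = 10 (t(g) = 9 - 1*(-1) = 9 + 1 = 10)
U = 50 (U = 5*10 = 50)
t(p)*U = 10*50 = 500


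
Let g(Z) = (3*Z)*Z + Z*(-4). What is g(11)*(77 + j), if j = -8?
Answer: 22011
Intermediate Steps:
g(Z) = -4*Z + 3*Z² (g(Z) = 3*Z² - 4*Z = -4*Z + 3*Z²)
g(11)*(77 + j) = (11*(-4 + 3*11))*(77 - 8) = (11*(-4 + 33))*69 = (11*29)*69 = 319*69 = 22011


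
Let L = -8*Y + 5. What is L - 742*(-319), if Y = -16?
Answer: 236831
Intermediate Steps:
L = 133 (L = -8*(-16) + 5 = 128 + 5 = 133)
L - 742*(-319) = 133 - 742*(-319) = 133 + 236698 = 236831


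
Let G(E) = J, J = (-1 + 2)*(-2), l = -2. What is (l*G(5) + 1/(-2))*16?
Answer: 56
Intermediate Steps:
J = -2 (J = 1*(-2) = -2)
G(E) = -2
(l*G(5) + 1/(-2))*16 = (-2*(-2) + 1/(-2))*16 = (4 - ½)*16 = (7/2)*16 = 56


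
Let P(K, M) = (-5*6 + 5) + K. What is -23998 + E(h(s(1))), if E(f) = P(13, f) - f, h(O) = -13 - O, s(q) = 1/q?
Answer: -23996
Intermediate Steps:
P(K, M) = -25 + K (P(K, M) = (-30 + 5) + K = -25 + K)
E(f) = -12 - f (E(f) = (-25 + 13) - f = -12 - f)
-23998 + E(h(s(1))) = -23998 + (-12 - (-13 - 1/1)) = -23998 + (-12 - (-13 - 1*1)) = -23998 + (-12 - (-13 - 1)) = -23998 + (-12 - 1*(-14)) = -23998 + (-12 + 14) = -23998 + 2 = -23996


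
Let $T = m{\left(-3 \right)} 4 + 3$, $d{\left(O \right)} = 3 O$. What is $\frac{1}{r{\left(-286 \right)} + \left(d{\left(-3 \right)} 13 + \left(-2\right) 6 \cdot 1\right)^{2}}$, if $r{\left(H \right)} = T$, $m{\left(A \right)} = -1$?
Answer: $\frac{1}{16640} \approx 6.0096 \cdot 10^{-5}$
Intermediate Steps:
$T = -1$ ($T = \left(-1\right) 4 + 3 = -4 + 3 = -1$)
$r{\left(H \right)} = -1$
$\frac{1}{r{\left(-286 \right)} + \left(d{\left(-3 \right)} 13 + \left(-2\right) 6 \cdot 1\right)^{2}} = \frac{1}{-1 + \left(3 \left(-3\right) 13 + \left(-2\right) 6 \cdot 1\right)^{2}} = \frac{1}{-1 + \left(\left(-9\right) 13 - 12\right)^{2}} = \frac{1}{-1 + \left(-117 - 12\right)^{2}} = \frac{1}{-1 + \left(-129\right)^{2}} = \frac{1}{-1 + 16641} = \frac{1}{16640}$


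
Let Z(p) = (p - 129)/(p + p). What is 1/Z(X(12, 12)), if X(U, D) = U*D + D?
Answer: 104/9 ≈ 11.556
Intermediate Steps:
X(U, D) = D + D*U (X(U, D) = D*U + D = D + D*U)
Z(p) = (-129 + p)/(2*p) (Z(p) = (-129 + p)/((2*p)) = (-129 + p)*(1/(2*p)) = (-129 + p)/(2*p))
1/Z(X(12, 12)) = 1/((-129 + 12*(1 + 12))/(2*((12*(1 + 12))))) = 1/((-129 + 12*13)/(2*((12*13)))) = 1/((½)*(-129 + 156)/156) = 1/((½)*(1/156)*27) = 1/(9/104) = 104/9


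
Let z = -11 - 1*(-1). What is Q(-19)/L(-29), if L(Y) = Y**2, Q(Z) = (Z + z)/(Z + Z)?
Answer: 1/1102 ≈ 0.00090744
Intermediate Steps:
z = -10 (z = -11 + 1 = -10)
Q(Z) = (-10 + Z)/(2*Z) (Q(Z) = (Z - 10)/(Z + Z) = (-10 + Z)/((2*Z)) = (-10 + Z)*(1/(2*Z)) = (-10 + Z)/(2*Z))
Q(-19)/L(-29) = ((1/2)*(-10 - 19)/(-19))/((-29)**2) = ((1/2)*(-1/19)*(-29))/841 = (29/38)*(1/841) = 1/1102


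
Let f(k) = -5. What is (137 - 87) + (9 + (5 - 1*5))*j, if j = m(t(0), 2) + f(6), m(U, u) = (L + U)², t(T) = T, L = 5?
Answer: 230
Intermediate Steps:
m(U, u) = (5 + U)²
j = 20 (j = (5 + 0)² - 5 = 5² - 5 = 25 - 5 = 20)
(137 - 87) + (9 + (5 - 1*5))*j = (137 - 87) + (9 + (5 - 1*5))*20 = 50 + (9 + (5 - 5))*20 = 50 + (9 + 0)*20 = 50 + 9*20 = 50 + 180 = 230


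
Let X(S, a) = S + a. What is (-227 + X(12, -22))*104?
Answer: -24648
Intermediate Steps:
(-227 + X(12, -22))*104 = (-227 + (12 - 22))*104 = (-227 - 10)*104 = -237*104 = -24648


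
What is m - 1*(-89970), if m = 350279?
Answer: 440249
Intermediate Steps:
m - 1*(-89970) = 350279 - 1*(-89970) = 350279 + 89970 = 440249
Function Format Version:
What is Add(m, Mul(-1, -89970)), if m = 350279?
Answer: 440249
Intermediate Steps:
Add(m, Mul(-1, -89970)) = Add(350279, Mul(-1, -89970)) = Add(350279, 89970) = 440249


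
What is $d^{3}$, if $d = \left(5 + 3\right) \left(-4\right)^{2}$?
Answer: $2097152$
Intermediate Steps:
$d = 128$ ($d = 8 \cdot 16 = 128$)
$d^{3} = 128^{3} = 2097152$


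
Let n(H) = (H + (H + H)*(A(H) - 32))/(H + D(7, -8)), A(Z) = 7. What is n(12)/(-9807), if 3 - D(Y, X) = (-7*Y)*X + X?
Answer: -28/172323 ≈ -0.00016249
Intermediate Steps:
D(Y, X) = 3 - X + 7*X*Y (D(Y, X) = 3 - ((-7*Y)*X + X) = 3 - (-7*X*Y + X) = 3 - (X - 7*X*Y) = 3 + (-X + 7*X*Y) = 3 - X + 7*X*Y)
n(H) = -49*H/(-381 + H) (n(H) = (H + (H + H)*(7 - 32))/(H + (3 - 1*(-8) + 7*(-8)*7)) = (H + (2*H)*(-25))/(H + (3 + 8 - 392)) = (H - 50*H)/(H - 381) = (-49*H)/(-381 + H) = -49*H/(-381 + H))
n(12)/(-9807) = -49*12/(-381 + 12)/(-9807) = -49*12/(-369)*(-1/9807) = -49*12*(-1/369)*(-1/9807) = (196/123)*(-1/9807) = -28/172323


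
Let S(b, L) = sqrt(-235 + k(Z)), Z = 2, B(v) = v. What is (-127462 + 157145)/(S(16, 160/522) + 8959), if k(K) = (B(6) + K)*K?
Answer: 265929997/80263900 - 29683*I*sqrt(219)/80263900 ≈ 3.3132 - 0.0054728*I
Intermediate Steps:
k(K) = K*(6 + K) (k(K) = (6 + K)*K = K*(6 + K))
S(b, L) = I*sqrt(219) (S(b, L) = sqrt(-235 + 2*(6 + 2)) = sqrt(-235 + 2*8) = sqrt(-235 + 16) = sqrt(-219) = I*sqrt(219))
(-127462 + 157145)/(S(16, 160/522) + 8959) = (-127462 + 157145)/(I*sqrt(219) + 8959) = 29683/(8959 + I*sqrt(219))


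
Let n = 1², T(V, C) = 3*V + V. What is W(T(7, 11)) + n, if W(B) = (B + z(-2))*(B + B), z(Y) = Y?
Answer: 1457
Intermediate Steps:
T(V, C) = 4*V
W(B) = 2*B*(-2 + B) (W(B) = (B - 2)*(B + B) = (-2 + B)*(2*B) = 2*B*(-2 + B))
n = 1
W(T(7, 11)) + n = 2*(4*7)*(-2 + 4*7) + 1 = 2*28*(-2 + 28) + 1 = 2*28*26 + 1 = 1456 + 1 = 1457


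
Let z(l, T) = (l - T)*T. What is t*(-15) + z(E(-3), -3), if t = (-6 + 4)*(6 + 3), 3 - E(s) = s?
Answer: 243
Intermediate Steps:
E(s) = 3 - s
z(l, T) = T*(l - T)
t = -18 (t = -2*9 = -18)
t*(-15) + z(E(-3), -3) = -18*(-15) - 3*((3 - 1*(-3)) - 1*(-3)) = 270 - 3*((3 + 3) + 3) = 270 - 3*(6 + 3) = 270 - 3*9 = 270 - 27 = 243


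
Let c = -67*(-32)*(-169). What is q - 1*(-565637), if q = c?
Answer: 203301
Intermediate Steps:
c = -362336 (c = 2144*(-169) = -362336)
q = -362336
q - 1*(-565637) = -362336 - 1*(-565637) = -362336 + 565637 = 203301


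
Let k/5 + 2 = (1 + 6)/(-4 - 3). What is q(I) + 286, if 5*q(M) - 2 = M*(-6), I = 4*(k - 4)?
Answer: 1888/5 ≈ 377.60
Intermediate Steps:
k = -15 (k = -10 + 5*((1 + 6)/(-4 - 3)) = -10 + 5*(7/(-7)) = -10 + 5*(7*(-1/7)) = -10 + 5*(-1) = -10 - 5 = -15)
I = -76 (I = 4*(-15 - 4) = 4*(-19) = -76)
q(M) = 2/5 - 6*M/5 (q(M) = 2/5 + (M*(-6))/5 = 2/5 + (-6*M)/5 = 2/5 - 6*M/5)
q(I) + 286 = (2/5 - 6/5*(-76)) + 286 = (2/5 + 456/5) + 286 = 458/5 + 286 = 1888/5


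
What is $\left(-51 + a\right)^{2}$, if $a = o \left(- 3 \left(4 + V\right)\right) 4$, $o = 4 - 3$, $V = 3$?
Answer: $18225$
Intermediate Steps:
$o = 1$
$a = -84$ ($a = 1 \left(- 3 \left(4 + 3\right)\right) 4 = 1 \left(\left(-3\right) 7\right) 4 = 1 \left(-21\right) 4 = \left(-21\right) 4 = -84$)
$\left(-51 + a\right)^{2} = \left(-51 - 84\right)^{2} = \left(-135\right)^{2} = 18225$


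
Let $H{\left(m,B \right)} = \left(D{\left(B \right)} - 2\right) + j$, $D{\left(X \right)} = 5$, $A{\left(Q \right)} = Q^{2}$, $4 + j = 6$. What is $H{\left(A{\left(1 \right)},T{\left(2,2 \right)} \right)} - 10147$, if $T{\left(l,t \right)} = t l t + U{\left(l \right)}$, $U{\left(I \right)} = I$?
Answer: $-10142$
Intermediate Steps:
$j = 2$ ($j = -4 + 6 = 2$)
$T{\left(l,t \right)} = l + l t^{2}$ ($T{\left(l,t \right)} = t l t + l = l t t + l = l t^{2} + l = l + l t^{2}$)
$H{\left(m,B \right)} = 5$ ($H{\left(m,B \right)} = \left(5 - 2\right) + 2 = 3 + 2 = 5$)
$H{\left(A{\left(1 \right)},T{\left(2,2 \right)} \right)} - 10147 = 5 - 10147 = -10142$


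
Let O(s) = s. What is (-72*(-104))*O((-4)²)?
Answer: 119808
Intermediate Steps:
(-72*(-104))*O((-4)²) = -72*(-104)*(-4)² = 7488*16 = 119808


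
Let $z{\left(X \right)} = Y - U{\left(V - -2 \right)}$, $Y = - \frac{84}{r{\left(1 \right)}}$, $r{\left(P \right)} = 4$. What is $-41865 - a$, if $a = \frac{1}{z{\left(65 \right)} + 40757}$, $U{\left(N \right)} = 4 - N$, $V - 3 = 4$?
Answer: $- \frac{1705621966}{40741} \approx -41865.0$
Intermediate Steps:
$V = 7$ ($V = 3 + 4 = 7$)
$Y = -21$ ($Y = - \frac{84}{4} = \left(-84\right) \frac{1}{4} = -21$)
$z{\left(X \right)} = -16$ ($z{\left(X \right)} = -21 - \left(4 - \left(7 - -2\right)\right) = -21 - \left(4 - \left(7 + 2\right)\right) = -21 - \left(4 - 9\right) = -21 - -5 = -21 + 5 = -16$)
$a = \frac{1}{40741}$ ($a = \frac{1}{-16 + 40757} = \frac{1}{40741} \approx 2.4545 \cdot 10^{-5}$)
$-41865 - a = -41865 - \frac{1}{40741} = - \frac{1705621966}{40741}$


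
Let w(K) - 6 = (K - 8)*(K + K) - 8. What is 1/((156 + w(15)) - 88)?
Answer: 1/276 ≈ 0.0036232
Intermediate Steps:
w(K) = -2 + 2*K*(-8 + K) (w(K) = 6 + ((K - 8)*(K + K) - 8) = 6 + ((-8 + K)*(2*K) - 8) = 6 + (2*K*(-8 + K) - 8) = 6 + (-8 + 2*K*(-8 + K)) = -2 + 2*K*(-8 + K))
1/((156 + w(15)) - 88) = 1/((156 + (-2 - 16*15 + 2*15²)) - 88) = 1/((156 + (-2 - 240 + 2*225)) - 88) = 1/((156 + (-2 - 240 + 450)) - 88) = 1/((156 + 208) - 88) = 1/(364 - 88) = 1/276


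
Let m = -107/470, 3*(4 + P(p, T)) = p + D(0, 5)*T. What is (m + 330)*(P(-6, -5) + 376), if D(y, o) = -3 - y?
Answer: 11624475/94 ≈ 1.2366e+5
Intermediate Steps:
P(p, T) = -4 - T + p/3 (P(p, T) = -4 + (p + (-3 - 1*0)*T)/3 = -4 + (p + (-3 + 0)*T)/3 = -4 + (p - 3*T)/3 = -4 + (-T + p/3) = -4 - T + p/3)
m = -107/470 (m = -107*1/470 = -107/470 ≈ -0.22766)
(m + 330)*(P(-6, -5) + 376) = (-107/470 + 330)*((-4 - 1*(-5) + (1/3)*(-6)) + 376) = 154993*((-4 + 5 - 2) + 376)/470 = 154993*(-1 + 376)/470 = (154993/470)*375 = 11624475/94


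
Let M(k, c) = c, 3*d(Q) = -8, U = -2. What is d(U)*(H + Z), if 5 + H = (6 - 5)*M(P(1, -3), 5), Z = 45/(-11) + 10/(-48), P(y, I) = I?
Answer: 1135/99 ≈ 11.465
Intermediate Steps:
d(Q) = -8/3 (d(Q) = (1/3)*(-8) = -8/3)
Z = -1135/264 (Z = 45*(-1/11) + 10*(-1/48) = -45/11 - 5/24 = -1135/264 ≈ -4.2992)
H = 0 (H = -5 + (6 - 5)*5 = -5 + 1*5 = -5 + 5 = 0)
d(U)*(H + Z) = -8*(0 - 1135/264)/3 = -8/3*(-1135/264) = 1135/99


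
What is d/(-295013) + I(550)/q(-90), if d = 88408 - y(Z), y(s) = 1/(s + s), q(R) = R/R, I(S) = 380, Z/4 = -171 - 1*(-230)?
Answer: 52871803105/139246136 ≈ 379.70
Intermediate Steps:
Z = 236 (Z = 4*(-171 - 1*(-230)) = 4*(-171 + 230) = 4*59 = 236)
q(R) = 1
y(s) = 1/(2*s)
d = 41728575/472 (d = 88408 - 1/(2*236) = 88408 - 1*1/472 = 88408 - 1/472 = 41728575/472 ≈ 88408.)
d/(-295013) + I(550)/q(-90) = (41728575/472)/(-295013) + 380/1 = (41728575/472)*(-1/295013) + 380*1 = -41728575/139246136 + 380 = 52871803105/139246136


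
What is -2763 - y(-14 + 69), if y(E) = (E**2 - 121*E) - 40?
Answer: 907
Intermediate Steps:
y(E) = -40 + E**2 - 121*E
-2763 - y(-14 + 69) = -2763 - (-40 + (-14 + 69)**2 - 121*(-14 + 69)) = -2763 - (-40 + 55**2 - 121*55) = -2763 - (-40 + 3025 - 6655) = -2763 - 1*(-3670) = -2763 + 3670 = 907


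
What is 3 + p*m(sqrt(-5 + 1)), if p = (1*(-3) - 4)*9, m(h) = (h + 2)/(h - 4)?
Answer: 78/5 + 189*I/5 ≈ 15.6 + 37.8*I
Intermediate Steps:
m(h) = (2 + h)/(-4 + h)
p = -63 (p = (-3 - 4)*9 = -7*9 = -63)
3 + p*m(sqrt(-5 + 1)) = 3 - 63*(2 + sqrt(-5 + 1))/(-4 + sqrt(-5 + 1)) = 3 - 63*(2 + sqrt(-4))/(-4 + sqrt(-4)) = 3 - 63*(2 + 2*I)/(-4 + 2*I) = 3 - 63*(-4 - 2*I)/20*(2 + 2*I) = 3 - 63*(-4 - 2*I)*(2 + 2*I)/20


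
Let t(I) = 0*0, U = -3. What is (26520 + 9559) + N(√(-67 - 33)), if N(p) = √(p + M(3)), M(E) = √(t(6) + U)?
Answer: 36079 + √I*√(10 + √3) ≈ 36081.0 + 2.422*I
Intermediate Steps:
t(I) = 0
M(E) = I*√3 (M(E) = √(0 - 3) = √(-3) = I*√3)
N(p) = √(p + I*√3)
(26520 + 9559) + N(√(-67 - 33)) = (26520 + 9559) + √(√(-67 - 33) + I*√3) = 36079 + √(√(-100) + I*√3) = 36079 + √(10*I + I*√3)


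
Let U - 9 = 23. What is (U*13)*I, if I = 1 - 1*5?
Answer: -1664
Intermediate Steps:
U = 32 (U = 9 + 23 = 32)
I = -4 (I = 1 - 5 = -4)
(U*13)*I = (32*13)*(-4) = 416*(-4) = -1664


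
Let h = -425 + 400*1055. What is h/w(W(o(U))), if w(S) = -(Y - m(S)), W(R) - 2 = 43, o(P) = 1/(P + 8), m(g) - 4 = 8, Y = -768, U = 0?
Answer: 28105/52 ≈ 540.48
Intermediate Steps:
m(g) = 12 (m(g) = 4 + 8 = 12)
o(P) = 1/(8 + P)
W(R) = 45 (W(R) = 2 + 43 = 45)
h = 421575 (h = -425 + 422000 = 421575)
w(S) = 780 (w(S) = -(-768 - 1*12) = -(-768 - 12) = -1*(-780) = 780)
h/w(W(o(U))) = 421575/780 = 421575*(1/780) = 28105/52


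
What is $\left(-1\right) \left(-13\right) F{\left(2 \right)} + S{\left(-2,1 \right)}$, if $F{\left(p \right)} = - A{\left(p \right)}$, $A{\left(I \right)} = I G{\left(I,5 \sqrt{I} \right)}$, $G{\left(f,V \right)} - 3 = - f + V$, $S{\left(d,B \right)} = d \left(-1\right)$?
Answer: $-24 - 130 \sqrt{2} \approx -207.85$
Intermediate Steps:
$S{\left(d,B \right)} = - d$
$G{\left(f,V \right)} = 3 + V - f$ ($G{\left(f,V \right)} = 3 + \left(- f + V\right) = 3 + \left(V - f\right) = 3 + V - f$)
$A{\left(I \right)} = I \left(3 - I + 5 \sqrt{I}\right)$ ($A{\left(I \right)} = I \left(3 + 5 \sqrt{I} - I\right) = I \left(3 - I + 5 \sqrt{I}\right)$)
$F{\left(p \right)} = - p \left(3 - p + 5 \sqrt{p}\right)$
$\left(-1\right) \left(-13\right) F{\left(2 \right)} + S{\left(-2,1 \right)} = \left(-1\right) \left(-13\right) \left(\left(-1\right) 2 \left(3 - 2 + 5 \sqrt{2}\right)\right) - -2 = 13 \left(\left(-1\right) 2 \left(3 - 2 + 5 \sqrt{2}\right)\right) + 2 = 13 \left(\left(-1\right) 2 \left(1 + 5 \sqrt{2}\right)\right) + 2 = 13 \left(-2 - 10 \sqrt{2}\right) + 2 = \left(-26 - 130 \sqrt{2}\right) + 2 = -24 - 130 \sqrt{2}$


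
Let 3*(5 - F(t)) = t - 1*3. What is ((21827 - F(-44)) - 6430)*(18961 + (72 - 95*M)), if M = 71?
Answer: 188944384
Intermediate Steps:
F(t) = 6 - t/3 (F(t) = 5 - (t - 1*3)/3 = 5 - (t - 3)/3 = 5 - (-3 + t)/3 = 5 + (1 - t/3) = 6 - t/3)
((21827 - F(-44)) - 6430)*(18961 + (72 - 95*M)) = ((21827 - (6 - ⅓*(-44))) - 6430)*(18961 + (72 - 95*71)) = ((21827 - (6 + 44/3)) - 6430)*(18961 + (72 - 6745)) = ((21827 - 1*62/3) - 6430)*(18961 - 6673) = ((21827 - 62/3) - 6430)*12288 = (65419/3 - 6430)*12288 = (46129/3)*12288 = 188944384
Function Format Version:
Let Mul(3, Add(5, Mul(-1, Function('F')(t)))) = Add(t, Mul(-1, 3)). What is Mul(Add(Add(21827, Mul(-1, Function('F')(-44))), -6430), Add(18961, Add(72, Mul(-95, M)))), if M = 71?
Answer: 188944384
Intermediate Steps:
Function('F')(t) = Add(6, Mul(Rational(-1, 3), t)) (Function('F')(t) = Add(5, Mul(Rational(-1, 3), Add(t, Mul(-1, 3)))) = Add(5, Mul(Rational(-1, 3), Add(t, -3))) = Add(5, Mul(Rational(-1, 3), Add(-3, t))) = Add(5, Add(1, Mul(Rational(-1, 3), t))) = Add(6, Mul(Rational(-1, 3), t)))
Mul(Add(Add(21827, Mul(-1, Function('F')(-44))), -6430), Add(18961, Add(72, Mul(-95, M)))) = Mul(Add(Add(21827, Mul(-1, Add(6, Mul(Rational(-1, 3), -44)))), -6430), Add(18961, Add(72, Mul(-95, 71)))) = Mul(Add(Add(21827, Mul(-1, Add(6, Rational(44, 3)))), -6430), Add(18961, Add(72, -6745))) = Mul(Add(Add(21827, Mul(-1, Rational(62, 3))), -6430), Add(18961, -6673)) = Mul(Add(Add(21827, Rational(-62, 3)), -6430), 12288) = Mul(Add(Rational(65419, 3), -6430), 12288) = Mul(Rational(46129, 3), 12288) = 188944384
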